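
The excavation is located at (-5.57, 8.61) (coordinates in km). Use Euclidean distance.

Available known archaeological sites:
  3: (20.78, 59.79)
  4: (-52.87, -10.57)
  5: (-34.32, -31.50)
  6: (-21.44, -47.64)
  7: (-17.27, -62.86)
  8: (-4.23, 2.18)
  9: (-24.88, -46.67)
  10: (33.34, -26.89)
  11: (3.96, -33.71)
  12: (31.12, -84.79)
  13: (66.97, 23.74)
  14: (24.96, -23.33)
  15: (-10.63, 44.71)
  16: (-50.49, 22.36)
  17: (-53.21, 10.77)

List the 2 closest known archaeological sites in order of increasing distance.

Distances from (-5.57, 8.61):
3: 57.56 km
4: 51.04 km
5: 49.35 km
6: 58.45 km
7: 72.42 km
8: 6.57 km
9: 58.56 km
10: 52.67 km
11: 43.38 km
12: 100.35 km
13: 74.10 km
14: 44.18 km
15: 36.45 km
16: 46.98 km
17: 47.69 km
Sorted: 8 (6.57 km) < 15 (36.45 km) < 11 (43.38 km) < 14 (44.18 km) < …

8, 15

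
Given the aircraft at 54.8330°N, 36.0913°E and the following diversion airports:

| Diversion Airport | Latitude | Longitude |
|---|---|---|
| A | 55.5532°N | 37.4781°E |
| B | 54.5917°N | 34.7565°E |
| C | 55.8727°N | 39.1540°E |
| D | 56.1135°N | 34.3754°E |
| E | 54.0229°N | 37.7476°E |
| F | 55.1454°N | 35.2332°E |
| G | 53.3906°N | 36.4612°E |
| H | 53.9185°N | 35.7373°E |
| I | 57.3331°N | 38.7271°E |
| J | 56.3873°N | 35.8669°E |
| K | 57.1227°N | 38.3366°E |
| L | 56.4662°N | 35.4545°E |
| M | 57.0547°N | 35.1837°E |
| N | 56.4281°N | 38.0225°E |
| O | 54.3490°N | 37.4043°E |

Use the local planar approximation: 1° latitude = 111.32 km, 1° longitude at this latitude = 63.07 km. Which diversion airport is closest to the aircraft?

Distances from 54.8330°N, 36.0913°E:
A: √((0.7202·111.32)² + (1.3868·63.07)²) = √(6427.656053 + 7650.209492) = 118.6502 km
B: √((-0.2413·111.32)² + (-1.3348·63.07)²) = √(721.541042 + 7087.254983) = 88.3674 km
C: √((1.0397·111.32)² + (3.0627·63.07)²) = √(13395.609638 + 37312.519811) = 225.1847 km
D: √((1.2805·111.32)² + (-1.7159·63.07)²) = √(20319.151148 + 11711.960809) = 178.9724 km
E: √((-0.8101·111.32)² + (1.6563·63.07)²) = √(8132.492280 + 10912.485150) = 138.0035 km
F: √((0.3124·111.32)² + (-0.8581·63.07)²) = √(1209.395771 + 2929.014124) = 64.3305 km
G: √((-1.4424·111.32)² + (0.3699·63.07)²) = √(25782.072348 + 544.269910) = 162.2539 km
H: √((-0.9145·111.32)² + (-0.3540·63.07)²) = √(10363.675709 + 498.485105) = 104.2217 km
I: √((2.5001·111.32)² + (2.6358·63.07)²) = √(77457.086195 + 27635.706347) = 324.1802 km
J: √((1.5543·111.32)² + (-0.2244·63.07)²) = √(29937.538505 + 200.304805) = 173.6025 km
K: √((2.2897·111.32)² + (2.2453·63.07)²) = √(64968.608271 + 20053.695430) = 291.5858 km
L: √((1.6332·111.32)² + (-0.6368·63.07)²) = √(33054.084868 + 1613.064641) = 186.1912 km
M: √((2.2217·111.32)² + (-0.9076·63.07)²) = √(61167.006308 + 3276.684573) = 253.8576 km
N: √((1.5951·111.32)² + (1.9312·63.07)²) = √(31529.873287 + 14835.430983) = 215.3260 km
O: √((-0.4840·111.32)² + (1.3130·63.07)²) = √(2902.933710 + 6857.646815) = 98.7957 km
Minimum: F at 64.3305 km.

F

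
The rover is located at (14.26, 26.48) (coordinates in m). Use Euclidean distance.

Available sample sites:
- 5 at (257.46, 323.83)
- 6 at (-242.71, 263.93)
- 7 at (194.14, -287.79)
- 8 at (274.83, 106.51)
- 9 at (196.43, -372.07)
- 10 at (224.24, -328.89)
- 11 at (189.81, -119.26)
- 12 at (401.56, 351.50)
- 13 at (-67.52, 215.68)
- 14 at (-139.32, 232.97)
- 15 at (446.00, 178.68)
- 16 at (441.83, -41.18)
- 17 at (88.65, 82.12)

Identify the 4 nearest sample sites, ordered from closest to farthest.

17, 13, 11, 14

Distances from (14.26, 26.48):
5: 384.14 m
6: 349.88 m
7: 362.11 m
8: 272.58 m
9: 438.21 m
10: 412.77 m
11: 228.16 m
12: 505.61 m
13: 206.12 m
14: 257.34 m
15: 457.78 m
16: 432.89 m
17: 92.90 m
Sorted: 17 (92.90 m) < 13 (206.12 m) < 11 (228.16 m) < 14 (257.34 m) < 8 (272.58 m) < 6 (349.88 m) < …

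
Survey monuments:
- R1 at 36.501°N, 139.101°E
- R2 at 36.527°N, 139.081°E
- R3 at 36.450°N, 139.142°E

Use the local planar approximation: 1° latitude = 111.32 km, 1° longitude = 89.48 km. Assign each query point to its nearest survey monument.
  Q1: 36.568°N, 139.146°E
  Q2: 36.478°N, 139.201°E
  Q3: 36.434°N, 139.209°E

Q1 at 36.568°N, 139.146°E:
  R1: √((-0.067·111.32)² + (-0.045·89.48)²) = √(55.62833 + 16.21351) = 8.476 km
  R2: √((-0.041·111.32)² + (-0.065·89.48)²) = √(20.83119 + 33.82818) = 7.393 km
  R3: √((-0.118·111.32)² + (-0.004·89.48)²) = √(172.54819 + 0.12811) = 13.141 km
  → nearest: R2 (7.393 km)
Q2 at 36.478°N, 139.201°E:
  R1: √((0.023·111.32)² + (-0.100·89.48)²) = √(6.55544 + 80.06670) = 9.307 km
  R2: √((0.049·111.32)² + (-0.120·89.48)²) = √(29.75353 + 115.29605) = 12.044 km
  R3: √((-0.028·111.32)² + (-0.059·89.48)²) = √(9.71544 + 27.87122) = 6.131 km
  → nearest: R3 (6.131 km)
Q3 at 36.434°N, 139.209°E:
  R1: √((0.067·111.32)² + (-0.108·89.48)²) = √(55.62833 + 93.38980) = 12.207 km
  R2: √((0.093·111.32)² + (-0.128·89.48)²) = √(107.17964 + 131.18129) = 15.439 km
  R3: √((0.016·111.32)² + (-0.067·89.48)²) = √(3.17239 + 35.94194) = 6.254 km
  → nearest: R3 (6.254 km)

Q1→R2; Q2→R3; Q3→R3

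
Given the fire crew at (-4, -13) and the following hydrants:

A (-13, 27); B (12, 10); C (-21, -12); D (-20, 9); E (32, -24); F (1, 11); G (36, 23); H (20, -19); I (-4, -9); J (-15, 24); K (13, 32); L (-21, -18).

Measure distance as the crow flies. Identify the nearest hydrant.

Distances from (-4, -13):
A: √((-9)² + (40)²) = √(81.000 + 1600.000) = 41.0
B: √((16)² + (23)²) = √(256.000 + 529.000) = 28.0
C: √((-17)² + (1)²) = √(289.000 + 1.000) = 17.0
D: √((-16)² + (22)²) = √(256.000 + 484.000) = 27.2
E: √((36)² + (-11)²) = √(1296.000 + 121.000) = 37.6
F: √((5)² + (24)²) = √(25.000 + 576.000) = 24.5
G: √((40)² + (36)²) = √(1600.000 + 1296.000) = 53.8
H: √((24)² + (-6)²) = √(576.000 + 36.000) = 24.7
I: √((0)² + (4)²) = √(0.000 + 16.000) = 4.0
J: √((-11)² + (37)²) = √(121.000 + 1369.000) = 38.6
K: √((17)² + (45)²) = √(289.000 + 2025.000) = 48.1
L: √((-17)² + (-5)²) = √(289.000 + 25.000) = 17.7
Minimum: I at 4.0.

I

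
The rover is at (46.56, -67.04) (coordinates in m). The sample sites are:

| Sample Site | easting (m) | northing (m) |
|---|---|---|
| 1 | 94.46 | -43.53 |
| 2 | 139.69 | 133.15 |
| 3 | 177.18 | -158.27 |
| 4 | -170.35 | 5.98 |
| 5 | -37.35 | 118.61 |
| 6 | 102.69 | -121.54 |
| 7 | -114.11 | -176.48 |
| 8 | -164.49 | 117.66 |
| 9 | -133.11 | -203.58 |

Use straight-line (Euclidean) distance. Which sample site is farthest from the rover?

8

Distances from (46.56, -67.04):
1: √((47.90)² + (23.51)²) = √(2294.4100 + 552.7201) = 53.36 m
2: √((93.13)² + (200.19)²) = √(8673.1969 + 40076.0361) = 220.79 m
3: √((130.62)² + (-91.23)²) = √(17061.5844 + 8322.9129) = 159.33 m
4: √((-216.91)² + (73.02)²) = √(47049.9481 + 5331.9204) = 228.87 m
5: √((-83.91)² + (185.65)²) = √(7040.8881 + 34465.9225) = 203.73 m
6: √((56.13)² + (-54.50)²) = √(3150.5769 + 2970.2500) = 78.24 m
7: √((-160.67)² + (-109.44)²) = √(25814.8489 + 11977.1136) = 194.40 m
8: √((-211.05)² + (184.70)²) = √(44542.1025 + 34114.0900) = 280.46 m
9: √((-179.67)² + (-136.54)²) = √(32281.3089 + 18643.1716) = 225.66 m
Maximum: 8 at 280.46 m.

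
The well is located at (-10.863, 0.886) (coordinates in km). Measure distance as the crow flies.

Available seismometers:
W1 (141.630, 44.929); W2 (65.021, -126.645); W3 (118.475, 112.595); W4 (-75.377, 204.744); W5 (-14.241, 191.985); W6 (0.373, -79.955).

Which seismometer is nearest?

Distances from (-10.863, 0.886):
W1: 158.726 km
W2: 148.400 km
W3: 170.901 km
W4: 213.823 km
W5: 191.129 km
W6: 81.618 km
Minimum: W6 at 81.618 km.

W6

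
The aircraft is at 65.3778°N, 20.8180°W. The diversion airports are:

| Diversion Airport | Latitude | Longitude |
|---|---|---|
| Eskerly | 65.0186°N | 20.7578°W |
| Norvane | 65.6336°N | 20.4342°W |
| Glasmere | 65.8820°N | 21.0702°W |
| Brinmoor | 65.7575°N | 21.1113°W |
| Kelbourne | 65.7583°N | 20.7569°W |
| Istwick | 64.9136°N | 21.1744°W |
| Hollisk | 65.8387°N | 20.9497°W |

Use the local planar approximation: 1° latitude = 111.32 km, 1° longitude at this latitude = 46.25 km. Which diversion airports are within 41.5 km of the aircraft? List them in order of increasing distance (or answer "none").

Norvane, Eskerly

Distances from 65.3778°N, 20.8180°W:
Eskerly: √((-0.3592·111.32)² + (0.0602·46.25)²) = √(1598.891712 + 7.752048) = 40.0830 km
Norvane: √((0.2558·111.32)² + (0.3838·46.25)²) = √(810.862985 + 315.089126) = 33.5552 km
Glasmere: √((0.5042·111.32)² + (-0.2522·46.25)²) = √(3150.301195 + 136.054728) = 57.3267 km
Brinmoor: √((0.3797·111.32)² + (-0.2933·46.25)²) = √(1786.601069 + 184.012616) = 44.3916 km
Kelbourne: √((0.3805·111.32)² + (0.0611·46.25)²) = √(1794.137475 + 7.985570) = 42.4514 km
Istwick: √((-0.4642·111.32)² + (-0.3564·46.25)²) = √(2670.279167 + 271.705772) = 54.2401 km
Hollisk: √((0.4609·111.32)² + (-0.1317·46.25)²) = √(2632.448063 + 37.101804) = 51.6677 km
Threshold 41.5 km: Norvane (33.5552 km), Eskerly (40.0830 km) are within range.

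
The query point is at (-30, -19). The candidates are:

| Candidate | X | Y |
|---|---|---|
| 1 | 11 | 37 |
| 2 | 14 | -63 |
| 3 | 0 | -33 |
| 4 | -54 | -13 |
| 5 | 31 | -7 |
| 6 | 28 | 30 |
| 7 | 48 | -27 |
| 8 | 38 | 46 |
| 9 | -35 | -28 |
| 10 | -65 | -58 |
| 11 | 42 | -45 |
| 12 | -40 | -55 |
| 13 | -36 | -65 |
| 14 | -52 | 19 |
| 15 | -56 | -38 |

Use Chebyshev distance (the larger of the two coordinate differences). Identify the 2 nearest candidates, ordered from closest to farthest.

Distances from (-30, -19):
1: 56
2: 44
3: 30
4: 24
5: 61
6: 58
7: 78
8: 68
9: 9
10: 39
11: 72
12: 36
13: 46
14: 38
15: 26
Sorted: 9 (9) < 4 (24) < 15 (26) < 3 (30) < …

9, 4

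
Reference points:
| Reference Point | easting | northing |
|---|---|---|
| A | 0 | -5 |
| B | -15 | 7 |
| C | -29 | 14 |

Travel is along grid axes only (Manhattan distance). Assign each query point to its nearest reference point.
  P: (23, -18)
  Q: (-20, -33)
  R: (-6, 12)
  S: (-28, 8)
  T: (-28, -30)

P→A; Q→B; R→B; S→C; T→C

P at (23, -18):
  A: |-23| + |13| = 23 + 13 = 36
  B: |-38| + |25| = 38 + 25 = 63
  C: |-52| + |32| = 52 + 32 = 84
  → nearest: A (36)
Q at (-20, -33):
  A: |20| + |28| = 20 + 28 = 48
  B: |5| + |40| = 5 + 40 = 45
  C: |-9| + |47| = 9 + 47 = 56
  → nearest: B (45)
R at (-6, 12):
  A: |6| + |-17| = 6 + 17 = 23
  B: |-9| + |-5| = 9 + 5 = 14
  C: |-23| + |2| = 23 + 2 = 25
  → nearest: B (14)
S at (-28, 8):
  A: |28| + |-13| = 28 + 13 = 41
  B: |13| + |-1| = 13 + 1 = 14
  C: |-1| + |6| = 1 + 6 = 7
  → nearest: C (7)
T at (-28, -30):
  A: |28| + |25| = 28 + 25 = 53
  B: |13| + |37| = 13 + 37 = 50
  C: |-1| + |44| = 1 + 44 = 45
  → nearest: C (45)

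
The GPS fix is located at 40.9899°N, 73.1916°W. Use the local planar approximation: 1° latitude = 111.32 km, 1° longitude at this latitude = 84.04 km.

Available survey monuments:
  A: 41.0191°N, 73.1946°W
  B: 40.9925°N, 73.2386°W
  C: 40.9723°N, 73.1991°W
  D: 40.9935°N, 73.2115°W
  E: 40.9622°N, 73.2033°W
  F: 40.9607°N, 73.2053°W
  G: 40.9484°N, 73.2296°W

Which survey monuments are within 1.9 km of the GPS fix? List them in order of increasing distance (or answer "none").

D

Distances from 40.9899°N, 73.1916°W:
A: √((0.0292·111.32)² + (-0.0030·84.04)²) = √(10.566036 + 0.063564) = 3.2603 km
B: √((0.0026·111.32)² + (-0.0470·84.04)²) = √(0.083771 + 15.601552) = 3.9605 km
C: √((-0.0176·111.32)² + (-0.0075·84.04)²) = √(3.838590 + 0.397278) = 2.0581 km
D: √((0.0036·111.32)² + (-0.0199·84.04)²) = √(0.160602 + 2.796908) = 1.7197 km
E: √((-0.0277·111.32)² + (-0.0117·84.04)²) = √(9.508367 + 0.966816) = 3.2365 km
F: √((-0.0292·111.32)² + (-0.0137·84.04)²) = √(10.566036 + 1.325602) = 3.4484 km
G: √((-0.0415·111.32)² + (-0.0380·84.04)²) = √(21.342367 + 10.198570) = 5.6161 km
Threshold 1.9 km: D (1.7197 km) is within range.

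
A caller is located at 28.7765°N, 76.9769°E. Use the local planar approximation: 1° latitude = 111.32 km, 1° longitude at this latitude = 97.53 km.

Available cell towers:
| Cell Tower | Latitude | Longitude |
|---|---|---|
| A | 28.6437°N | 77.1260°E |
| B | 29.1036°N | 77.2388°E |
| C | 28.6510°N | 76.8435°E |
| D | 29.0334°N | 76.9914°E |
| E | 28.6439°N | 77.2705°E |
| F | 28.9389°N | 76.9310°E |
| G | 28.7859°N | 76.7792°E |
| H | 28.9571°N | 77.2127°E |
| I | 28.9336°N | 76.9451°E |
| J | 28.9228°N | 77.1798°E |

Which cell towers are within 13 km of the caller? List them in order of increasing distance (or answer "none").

none

Distances from 28.7765°N, 76.9769°E:
A: √((-0.1328·111.32)² + (0.1491·97.53)²) = √(218.545841 + 211.461708) = 20.7366 km
B: √((0.3271·111.32)² + (0.2619·97.53)²) = √(1325.889965 + 652.450315) = 44.4785 km
C: √((-0.1255·111.32)² + (-0.1334·97.53)²) = √(195.179341 + 169.273162) = 19.0906 km
D: √((0.2569·111.32)² + (0.0145·97.53)²) = √(817.851781 + 1.999919) = 28.6331 km
E: √((-0.1326·111.32)² + (0.2936·97.53)²) = √(217.888066 + 819.952229) = 32.2155 km
F: √((0.1624·111.32)² + (-0.0459·97.53)²) = √(326.827390 + 20.040189) = 18.6244 km
G: √((0.0094·111.32)² + (-0.1977·97.53)²) = √(1.094970 + 371.783222) = 19.3101 km
H: √((0.1806·111.32)² + (0.2358·97.53)²) = √(404.186578 + 528.888410) = 30.5463 km
I: √((0.1571·111.32)² + (-0.0318·97.53)²) = √(305.843155 + 9.619017) = 17.7613 km
J: √((0.1463·111.32)² + (0.2029·97.53)²) = √(265.237574 + 391.598070) = 25.6288 km
Threshold 13 km: none within range.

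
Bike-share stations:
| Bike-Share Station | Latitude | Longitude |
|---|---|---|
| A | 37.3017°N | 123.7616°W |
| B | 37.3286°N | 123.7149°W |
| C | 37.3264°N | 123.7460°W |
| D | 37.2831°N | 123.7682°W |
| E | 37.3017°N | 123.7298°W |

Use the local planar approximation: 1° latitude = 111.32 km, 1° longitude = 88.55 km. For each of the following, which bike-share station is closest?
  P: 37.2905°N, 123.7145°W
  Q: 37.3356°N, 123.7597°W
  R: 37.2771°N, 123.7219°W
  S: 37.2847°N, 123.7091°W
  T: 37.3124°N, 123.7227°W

P at 37.2905°N, 123.7145°W:
  A: 4.3531 km
  B: 4.2414 km
  C: 4.8735 km
  D: 4.8260 km
  E: 1.8412 km
  → nearest: E (1.8412 km)
Q at 37.3356°N, 123.7597°W:
  A: 3.7775 km
  B: 4.0428 km
  C: 1.5876 km
  D: 5.8926 km
  E: 4.6099 km
  → nearest: C (1.5876 km)
R at 37.2771°N, 123.7219°W:
  A: 4.4562 km
  B: 5.7664 km
  C: 5.8884 km
  D: 4.1539 km
  E: 2.8264 km
  → nearest: E (2.8264 km)
S at 37.2847°N, 123.7091°W:
  A: 5.0193 km
  B: 4.9139 km
  C: 5.6767 km
  D: 5.2363 km
  E: 2.6346 km
  → nearest: E (2.6346 km)
T at 37.3124°N, 123.7227°W:
  A: 3.6447 km
  B: 1.9311 km
  C: 2.5857 km
  D: 5.1838 km
  E: 1.3469 km
  → nearest: E (1.3469 km)

P→E; Q→C; R→E; S→E; T→E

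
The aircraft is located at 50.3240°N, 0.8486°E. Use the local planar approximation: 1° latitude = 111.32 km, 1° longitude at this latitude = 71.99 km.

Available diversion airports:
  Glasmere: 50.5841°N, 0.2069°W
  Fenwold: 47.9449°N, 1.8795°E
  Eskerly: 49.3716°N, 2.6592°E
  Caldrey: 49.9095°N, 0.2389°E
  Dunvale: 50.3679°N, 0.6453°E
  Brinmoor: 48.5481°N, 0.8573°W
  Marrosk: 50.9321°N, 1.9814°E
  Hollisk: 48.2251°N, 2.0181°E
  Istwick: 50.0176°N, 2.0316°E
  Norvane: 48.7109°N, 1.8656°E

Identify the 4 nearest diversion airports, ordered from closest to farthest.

Distances from 50.3240°N, 0.8486°E:
Glasmere: √((0.2601·111.32)² + (-1.0555·71.99)²) = √(838.353342 + 5773.787852) = 81.3151 km
Fenwold: √((-2.3791·111.32)² + (1.0309·71.99)²) = √(70140.973510 + 5507.790674) = 275.0432 km
Eskerly: √((-0.9524·111.32)² + (1.8106·71.99)²) = √(11240.488064 + 16989.843530) = 168.0188 km
Caldrey: √((-0.4145·111.32)² + (-0.6097·71.99)²) = √(2129.097084 + 1926.534263) = 63.6838 km
Dunvale: √((0.0439·111.32)² + (-0.2033·71.99)²) = √(23.882261 + 214.199821) = 15.4299 km
Brinmoor: √((-1.7759·111.32)² + (-1.7059·71.99)²) = √(39082.596582 + 15081.741250) = 232.7323 km
Marrosk: √((0.6081·111.32)² + (1.1328·71.99)²) = √(4582.435937 + 6650.446863) = 105.9853 km
Hollisk: √((-2.0989·111.32)² + (1.1695·71.99)²) = √(54592.111281 + 7088.344221) = 248.3555 km
Istwick: √((-0.3064·111.32)² + (1.1830·71.99)²) = √(1163.386225 + 7252.935852) = 91.7405 km
Norvane: √((-1.6131·111.32)² + (1.0170·71.99)²) = √(32245.489769 + 5360.264903) = 193.9220 km
Sorted: Dunvale (15.4299 km) < Caldrey (63.6838 km) < Glasmere (81.3151 km) < Istwick (91.7405 km) < Marrosk (105.9853 km) < Eskerly (168.0188 km) < …

Dunvale, Caldrey, Glasmere, Istwick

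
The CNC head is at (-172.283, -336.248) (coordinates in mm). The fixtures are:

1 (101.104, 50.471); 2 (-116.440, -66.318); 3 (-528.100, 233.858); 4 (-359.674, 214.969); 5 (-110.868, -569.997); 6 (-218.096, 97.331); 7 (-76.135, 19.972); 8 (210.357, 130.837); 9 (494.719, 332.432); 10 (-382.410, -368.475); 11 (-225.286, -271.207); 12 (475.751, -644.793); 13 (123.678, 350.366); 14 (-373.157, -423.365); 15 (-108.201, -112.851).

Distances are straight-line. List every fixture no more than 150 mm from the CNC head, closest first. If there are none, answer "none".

11

Distances from (-172.283, -336.248):
1: √((273.387)² + (386.719)²) = √(74740.45177 + 149551.58496) = 473.595 mm
2: √((55.843)² + (269.930)²) = √(3118.44065 + 72862.20490) = 275.646 mm
3: √((-355.817)² + (570.106)²) = √(126605.73749 + 325020.85124) = 672.032 mm
4: √((-187.391)² + (551.217)²) = √(35115.38688 + 303840.18109) = 582.199 mm
5: √((61.415)² + (-233.749)²) = √(3771.80222 + 54638.59500) = 241.682 mm
6: √((-45.813)² + (433.579)²) = √(2098.83097 + 187990.74924) = 435.993 mm
7: √((96.148)² + (356.220)²) = √(9244.43790 + 126892.68840) = 368.968 mm
8: √((382.640)² + (467.085)²) = √(146413.36960 + 218168.39722) = 603.806 mm
9: √((667.002)² + (668.680)²) = √(444891.66800 + 447132.94240) = 944.471 mm
10: √((-210.127)² + (-32.227)²) = √(44153.35613 + 1038.57953) = 212.584 mm
11: √((-53.003)² + (65.041)²) = √(2809.31801 + 4230.33168) = 83.903 mm
12: √((648.034)² + (-308.545)²) = √(419948.06516 + 95200.01703) = 717.738 mm
13: √((295.961)² + (686.614)²) = √(87592.91352 + 471438.78500) = 747.684 mm
14: √((-200.874)² + (-87.117)²) = √(40350.36388 + 7589.37169) = 218.951 mm
15: √((64.082)² + (223.397)²) = √(4106.50272 + 49906.21961) = 232.406 mm
Threshold 150 mm: 11 (83.903 mm) is within range.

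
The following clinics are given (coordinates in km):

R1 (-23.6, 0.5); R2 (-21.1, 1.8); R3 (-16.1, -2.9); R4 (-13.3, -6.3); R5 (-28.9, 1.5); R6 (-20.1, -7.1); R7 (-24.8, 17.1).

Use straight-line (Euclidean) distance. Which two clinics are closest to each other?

Pairwise distances:
R1–R2: √((2.5)² + (1.3)²) = √(6.2500 + 1.6900) = 2.82 km
R1–R3: √((7.5)² + (-3.4)²) = √(56.2500 + 11.5600) = 8.23 km
R1–R4: √((10.3)² + (-6.8)²) = √(106.0900 + 46.2400) = 12.34 km
R1–R5: √((-5.3)² + (1.0)²) = √(28.0900 + 1.0000) = 5.39 km
R1–R6: √((3.5)² + (-7.6)²) = √(12.2500 + 57.7600) = 8.37 km
R1–R7: √((-1.2)² + (16.6)²) = √(1.4400 + 275.5600) = 16.64 km
R2–R3: √((5.0)² + (-4.7)²) = √(25.0000 + 22.0900) = 6.86 km
R2–R4: √((7.8)² + (-8.1)²) = √(60.8400 + 65.6100) = 11.24 km
R2–R5: √((-7.8)² + (-0.3)²) = √(60.8400 + 0.0900) = 7.81 km
R2–R6: √((1.0)² + (-8.9)²) = √(1.0000 + 79.2100) = 8.96 km
R2–R7: √((-3.7)² + (15.3)²) = √(13.6900 + 234.0900) = 15.74 km
R3–R4: √((2.8)² + (-3.4)²) = √(7.8400 + 11.5600) = 4.40 km
R3–R5: √((-12.8)² + (4.4)²) = √(163.8400 + 19.3600) = 13.54 km
R3–R6: √((-4.0)² + (-4.2)²) = √(16.0000 + 17.6400) = 5.80 km
R3–R7: √((-8.7)² + (20.0)²) = √(75.6900 + 400.0000) = 21.81 km
R4–R5: √((-15.6)² + (7.8)²) = √(243.3600 + 60.8400) = 17.44 km
R4–R6: √((-6.8)² + (-0.8)²) = √(46.2400 + 0.6400) = 6.85 km
R4–R7: √((-11.5)² + (23.4)²) = √(132.2500 + 547.5600) = 26.07 km
R5–R6: √((8.8)² + (-8.6)²) = √(77.4400 + 73.9600) = 12.30 km
R5–R7: √((4.1)² + (15.6)²) = √(16.8100 + 243.3600) = 16.13 km
R6–R7: √((-4.7)² + (24.2)²) = √(22.0900 + 585.6400) = 24.65 km
Closest pair: R1–R2 at 2.82 km.

R1 and R2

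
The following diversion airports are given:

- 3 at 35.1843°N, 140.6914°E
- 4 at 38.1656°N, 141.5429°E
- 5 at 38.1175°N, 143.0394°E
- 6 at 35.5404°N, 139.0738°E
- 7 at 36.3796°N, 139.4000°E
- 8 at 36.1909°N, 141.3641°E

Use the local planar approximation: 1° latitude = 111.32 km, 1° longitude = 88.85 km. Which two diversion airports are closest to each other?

6 and 7

Pairwise distances:
3–4: √((2.9813·111.32)² + (0.8515·88.85)²) = √(110143.216631 + 5723.796291) = 340.3924 km
3–5: √((2.9332·111.32)² + (2.3480·88.85)²) = √(106617.807640 + 43522.220952) = 387.4791 km
3–6: √((0.3561·111.32)² + (-1.6176·88.85)²) = √(1571.413004 + 20656.519189) = 149.0903 km
3–7: √((1.1953·111.32)² + (-1.2914·88.85)²) = √(17705.175432 + 13165.471838) = 175.7004 km
3–8: √((1.0066·111.32)² + (0.6727·88.85)²) = √(12556.258481 + 3572.380579) = 126.9986 km
4–5: √((-0.0481·111.32)² + (1.4965·88.85)²) = √(28.670585 + 17679.431944) = 133.0718 km
4–6: √((-2.6252·111.32)² + (-2.4691·88.85)²) = √(85402.618470 + 48127.380377) = 365.4176 km
4–7: √((-1.7860·111.32)² + (-2.1429·88.85)²) = √(39528.406259 + 36250.890043) = 275.2804 km
4–8: √((-1.9747·111.32)² + (-0.1788·88.85)²) = √(48322.416876 + 252.377070) = 220.3969 km
5–6: √((-2.5771·111.32)² + (-3.9656·88.85)²) = √(82301.724870 + 124145.984273) = 454.3652 km
5–7: √((-1.7379·111.32)² + (-3.6394·88.85)²) = √(37427.943203 + 104562.135837) = 376.8157 km
5–8: √((-1.9266·111.32)² + (-1.6753·88.85)²) = √(45997.000002 + 22156.443069) = 261.0621 km
6–7: √((0.8392·111.32)² + (0.3262·88.85)²) = √(8727.248569 + 840.006753) = 97.8123 km
6–8: √((0.6505·111.32)² + (2.2903·88.85)²) = √(5243.738155 + 41409.464132) = 215.9935 km
7–8: √((-0.1887·111.32)² + (1.9641·88.85)²) = √(441.255565 + 30453.839571) = 175.7700 km
Closest pair: 6–7 at 97.8123 km.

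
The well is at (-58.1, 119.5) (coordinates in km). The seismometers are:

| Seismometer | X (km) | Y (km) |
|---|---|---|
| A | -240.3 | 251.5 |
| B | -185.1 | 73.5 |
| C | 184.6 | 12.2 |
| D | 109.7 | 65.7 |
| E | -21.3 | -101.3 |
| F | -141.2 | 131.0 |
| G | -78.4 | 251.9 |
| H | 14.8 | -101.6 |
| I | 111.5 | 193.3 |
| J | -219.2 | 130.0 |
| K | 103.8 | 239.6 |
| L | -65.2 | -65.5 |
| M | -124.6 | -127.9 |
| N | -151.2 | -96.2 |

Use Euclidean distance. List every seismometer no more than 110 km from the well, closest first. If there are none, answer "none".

F

Distances from (-58.1, 119.5):
A: 225.0 km
B: 135.1 km
C: 265.4 km
D: 176.2 km
E: 223.8 km
F: 83.9 km
G: 133.9 km
H: 232.8 km
I: 185.0 km
J: 161.4 km
K: 201.6 km
L: 185.1 km
M: 256.2 km
N: 234.9 km
Threshold 110 km: F (83.9 km) is within range.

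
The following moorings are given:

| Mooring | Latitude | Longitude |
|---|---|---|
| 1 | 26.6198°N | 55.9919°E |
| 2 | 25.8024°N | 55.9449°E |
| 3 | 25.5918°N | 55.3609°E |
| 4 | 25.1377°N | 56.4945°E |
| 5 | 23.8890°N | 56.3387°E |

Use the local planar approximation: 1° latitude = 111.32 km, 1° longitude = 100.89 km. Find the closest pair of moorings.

2 and 3

Pairwise distances:
1–2: 91.1164 km
1–3: 130.9527 km
1–4: 172.6038 km
1–5: 305.9996 km
2–3: 63.4126 km
2–4: 92.4650 km
2–5: 216.6734 km
3–4: 125.0424 km
3–5: 213.6896 km
4–5: 139.8912 km
Closest pair: 2–3 at 63.4126 km.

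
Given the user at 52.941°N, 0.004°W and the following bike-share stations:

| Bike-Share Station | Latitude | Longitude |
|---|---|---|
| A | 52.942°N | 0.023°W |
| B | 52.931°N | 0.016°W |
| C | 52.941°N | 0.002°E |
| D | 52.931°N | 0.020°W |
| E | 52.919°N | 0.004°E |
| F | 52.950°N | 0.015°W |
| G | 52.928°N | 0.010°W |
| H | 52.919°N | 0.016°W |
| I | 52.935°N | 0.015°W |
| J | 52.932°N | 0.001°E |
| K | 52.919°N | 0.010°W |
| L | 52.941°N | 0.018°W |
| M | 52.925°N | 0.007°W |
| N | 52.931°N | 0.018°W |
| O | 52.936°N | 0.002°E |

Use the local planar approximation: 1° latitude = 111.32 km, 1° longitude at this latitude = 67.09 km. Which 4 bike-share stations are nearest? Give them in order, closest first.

Distances from 52.941°N, 0.004°W:
A: √((0.001·111.32)² + (-0.019·67.09)²) = √(0.01239 + 1.62489) = 1.280 km
B: √((-0.010·111.32)² + (-0.012·67.09)²) = √(1.23921 + 0.64815) = 1.374 km
C: √((0.000·111.32)² + (0.006·67.09)²) = √(0.00000 + 0.16204) = 0.403 km
D: √((-0.010·111.32)² + (-0.016·67.09)²) = √(1.23921 + 1.15227) = 1.546 km
E: √((-0.022·111.32)² + (0.008·67.09)²) = √(5.99780 + 0.28807) = 2.507 km
F: √((0.009·111.32)² + (-0.011·67.09)²) = √(1.00376 + 0.54463) = 1.244 km
G: √((-0.013·111.32)² + (-0.006·67.09)²) = √(2.09427 + 0.16204) = 1.502 km
H: √((-0.022·111.32)² + (-0.012·67.09)²) = √(5.99780 + 0.64815) = 2.578 km
I: √((-0.006·111.32)² + (-0.011·67.09)²) = √(0.44612 + 0.54463) = 0.995 km
J: √((-0.009·111.32)² + (0.005·67.09)²) = √(1.00376 + 0.11253) = 1.057 km
K: √((-0.022·111.32)² + (-0.006·67.09)²) = √(5.99780 + 0.16204) = 2.482 km
L: √((0.000·111.32)² + (-0.014·67.09)²) = √(0.00000 + 0.88221) = 0.939 km
M: √((-0.016·111.32)² + (-0.003·67.09)²) = √(3.17239 + 0.04051) = 1.792 km
N: √((-0.010·111.32)² + (-0.014·67.09)²) = √(1.23921 + 0.88221) = 1.457 km
O: √((-0.005·111.32)² + (0.006·67.09)²) = √(0.30980 + 0.16204) = 0.687 km
Sorted: C (0.403 km) < O (0.687 km) < L (0.939 km) < I (0.995 km) < J (1.057 km) < F (1.244 km) < …

C, O, L, I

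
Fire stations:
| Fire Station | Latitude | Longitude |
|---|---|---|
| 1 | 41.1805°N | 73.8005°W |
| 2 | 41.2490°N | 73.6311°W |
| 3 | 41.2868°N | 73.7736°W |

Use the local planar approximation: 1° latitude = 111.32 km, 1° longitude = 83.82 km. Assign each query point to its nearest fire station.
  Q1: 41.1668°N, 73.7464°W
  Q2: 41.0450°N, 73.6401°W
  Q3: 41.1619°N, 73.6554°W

Q1 at 41.1668°N, 73.7464°W:
  1: √((0.0137·111.32)² + (-0.0541·83.82)²) = √(2.325881 + 20.563159) = 4.7842 km
  2: √((0.0822·111.32)² + (0.1153·83.82)²) = √(83.731723 + 93.401516) = 13.3091 km
  3: √((0.1200·111.32)² + (-0.0272·83.82)²) = √(178.446851 + 5.197962) = 13.5516 km
  → nearest: 1 (4.7842 km)
Q2 at 41.0450°N, 73.6401°W:
  1: √((0.1355·111.32)² + (-0.1604·83.82)²) = √(227.522832 + 180.760711) = 20.2060 km
  2: √((0.2040·111.32)² + (0.0090·83.82)²) = √(515.711398 + 0.569089) = 22.7218 km
  3: √((0.2418·111.32)² + (-0.1335·83.82)²) = √(724.534364 + 125.215429) = 29.1505 km
  → nearest: 1 (20.2060 km)
Q3 at 41.1619°N, 73.6554°W:
  1: √((0.0186·111.32)² + (-0.1451·83.82)²) = √(4.287186 + 147.921103) = 12.3373 km
  2: √((0.0871·111.32)² + (0.0243·83.82)²) = √(94.011873 + 4.148660) = 9.9076 km
  3: √((0.1249·111.32)² + (-0.1182·83.82)²) = √(193.317545 + 98.159032) = 17.0727 km
  → nearest: 2 (9.9076 km)

Q1→1; Q2→1; Q3→2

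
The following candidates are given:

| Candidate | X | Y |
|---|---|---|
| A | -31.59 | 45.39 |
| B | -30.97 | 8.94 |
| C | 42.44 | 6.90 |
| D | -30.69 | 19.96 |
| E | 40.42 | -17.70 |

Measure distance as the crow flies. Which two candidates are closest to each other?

B and D

Pairwise distances:
A–B: 36.46
A–C: 83.44
A–D: 25.45
A–E: 95.74
B–C: 73.44
B–D: 11.02
B–E: 76.20
C–D: 74.29
C–E: 24.68
D–E: 80.47
Closest pair: B–D at 11.02.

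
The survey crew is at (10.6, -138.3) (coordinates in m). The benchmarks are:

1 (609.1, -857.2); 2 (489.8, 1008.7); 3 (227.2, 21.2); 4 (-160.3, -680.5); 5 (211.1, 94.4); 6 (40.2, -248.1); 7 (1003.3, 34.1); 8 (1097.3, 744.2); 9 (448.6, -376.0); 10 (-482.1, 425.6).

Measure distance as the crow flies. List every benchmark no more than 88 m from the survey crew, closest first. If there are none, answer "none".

none

Distances from (10.6, -138.3):
1: √((598.5)² + (-718.9)²) = √(358202.250 + 516817.210) = 935.4 m
2: √((479.2)² + (1147.0)²) = √(229632.640 + 1315609.000) = 1243.1 m
3: √((216.6)² + (159.5)²) = √(46915.560 + 25440.250) = 269.0 m
4: √((-170.9)² + (-542.2)²) = √(29206.810 + 293980.840) = 568.5 m
5: √((200.5)² + (232.7)²) = √(40200.250 + 54149.290) = 307.2 m
6: √((29.6)² + (-109.8)²) = √(876.160 + 12056.040) = 113.7 m
7: √((992.7)² + (172.4)²) = √(985453.290 + 29721.760) = 1007.6 m
8: √((1086.7)² + (882.5)²) = √(1180916.890 + 778806.250) = 1399.9 m
9: √((438.0)² + (-237.7)²) = √(191844.000 + 56501.290) = 498.3 m
10: √((-492.7)² + (563.9)²) = √(242753.290 + 317983.210) = 748.8 m
Threshold 88 m: none within range.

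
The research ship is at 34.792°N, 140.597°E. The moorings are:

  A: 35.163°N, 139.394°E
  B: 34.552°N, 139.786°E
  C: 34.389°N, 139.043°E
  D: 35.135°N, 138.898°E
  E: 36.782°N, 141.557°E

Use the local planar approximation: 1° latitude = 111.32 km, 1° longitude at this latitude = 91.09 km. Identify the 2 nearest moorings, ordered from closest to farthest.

Distances from 34.792°N, 140.597°E:
A: √((0.371·111.32)² + (-1.203·91.09)²) = √(1705.66687 + 12008.05473) = 117.106 km
B: √((-0.240·111.32)² + (-0.811·91.09)²) = √(713.78740 + 5457.36640) = 78.557 km
C: √((-0.403·111.32)² + (-1.554·91.09)²) = √(2012.59546 + 20037.49528) = 148.493 km
D: √((0.343·111.32)² + (-1.699·91.09)²) = √(1457.92316 + 23951.24879) = 159.403 km
E: √((1.990·111.32)² + (0.960·91.09)²) = √(49074.12312 + 7646.87287) = 238.162 km
Sorted: B (78.557 km) < A (117.106 km) < C (148.493 km) < D (159.403 km) < …

B, A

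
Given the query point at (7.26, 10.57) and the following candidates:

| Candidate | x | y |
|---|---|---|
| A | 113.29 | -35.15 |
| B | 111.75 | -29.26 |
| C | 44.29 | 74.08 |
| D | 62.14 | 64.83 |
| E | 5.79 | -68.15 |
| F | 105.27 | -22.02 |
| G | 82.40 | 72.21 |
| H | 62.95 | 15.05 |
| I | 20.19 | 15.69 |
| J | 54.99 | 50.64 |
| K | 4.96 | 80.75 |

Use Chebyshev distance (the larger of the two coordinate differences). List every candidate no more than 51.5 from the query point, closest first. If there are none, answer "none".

Distances from (7.26, 10.57):
A: max(|106.03|, |-45.72|) = 106.03
B: max(|104.49|, |-39.83|) = 104.49
C: max(|37.03|, |63.51|) = 63.51
D: max(|54.88|, |54.26|) = 54.88
E: max(|-1.47|, |-78.72|) = 78.72
F: max(|98.01|, |-32.59|) = 98.01
G: max(|75.14|, |61.64|) = 75.14
H: max(|55.69|, |4.48|) = 55.69
I: max(|12.93|, |5.12|) = 12.93
J: max(|47.73|, |40.07|) = 47.73
K: max(|-2.30|, |70.18|) = 70.18
Threshold 51.5: I (12.93), J (47.73) are within range.

I, J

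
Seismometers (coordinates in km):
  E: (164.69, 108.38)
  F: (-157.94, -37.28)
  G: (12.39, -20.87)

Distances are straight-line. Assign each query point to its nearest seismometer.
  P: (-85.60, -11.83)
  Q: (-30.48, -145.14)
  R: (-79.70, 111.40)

P at (-85.60, -11.83):
  E: √((250.29)² + (120.21)²) = √(62645.0841 + 14450.4441) = 277.66 km
  F: √((-72.34)² + (-25.45)²) = √(5233.0756 + 647.7025) = 76.69 km
  G: √((97.99)² + (-9.04)²) = √(9602.0401 + 81.7216) = 98.41 km
  → nearest: F (76.69 km)
Q at (-30.48, -145.14):
  E: √((195.17)² + (253.52)²) = √(38091.3289 + 64272.3904) = 319.94 km
  F: √((-127.46)² + (107.86)²) = √(16246.0516 + 11633.7796) = 166.97 km
  G: √((42.87)² + (124.27)²) = √(1837.8369 + 15443.0329) = 131.46 km
  → nearest: G (131.46 km)
R at (-79.70, 111.40):
  E: √((244.39)² + (-3.02)²) = √(59726.4721 + 9.1204) = 244.41 km
  F: √((-78.24)² + (-148.68)²) = √(6121.4976 + 22105.7424) = 168.01 km
  G: √((92.09)² + (-132.27)²) = √(8480.5681 + 17495.3529) = 161.17 km
  → nearest: G (161.17 km)

P→F; Q→G; R→G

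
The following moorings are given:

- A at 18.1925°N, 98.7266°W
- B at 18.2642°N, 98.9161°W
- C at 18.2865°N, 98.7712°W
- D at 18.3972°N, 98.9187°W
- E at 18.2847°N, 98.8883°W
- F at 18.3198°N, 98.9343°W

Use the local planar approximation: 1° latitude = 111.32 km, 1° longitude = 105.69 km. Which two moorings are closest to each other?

B and E

Pairwise distances:
A–B: √((0.0717·111.32)² + (-0.1895·105.69)²) = √(63.706641 + 401.130998) = 21.5601 km
A–C: √((0.0940·111.32)² + (-0.0446·105.69)²) = √(109.496970 + 22.219665) = 11.4768 km
A–D: √((0.2047·111.32)² + (-0.1921·105.69)²) = √(519.256666 + 412.213799) = 30.5200 km
A–E: √((0.0922·111.32)² + (-0.1617·105.69)²) = √(105.343620 + 292.070595) = 19.9353 km
A–F: √((0.1273·111.32)² + (-0.2077·105.69)²) = √(200.818261 + 481.882094) = 26.1285 km
B–C: √((0.0223·111.32)² + (0.1449·105.69)²) = √(6.162488 + 234.533328) = 15.5144 km
B–D: √((0.1330·111.32)² + (-0.0026·105.69)²) = √(219.204607 + 0.075512) = 14.8081 km
B–E: √((0.0205·111.32)² + (0.0278·105.69)²) = √(5.207798 + 8.632913) = 3.7203 km
B–F: √((0.0556·111.32)² + (-0.0182·105.69)²) = √(38.308573 + 3.700075) = 6.4814 km
C–D: √((0.1107·111.32)² + (-0.1475·105.69)²) = √(151.859385 + 243.025495) = 19.8717 km
C–E: √((-0.0018·111.32)² + (-0.1171·105.69)²) = √(0.040151 + 153.172777) = 12.3779 km
C–F: √((0.0333·111.32)² + (-0.1631·105.69)²) = √(13.741523 + 297.149989) = 17.6321 km
D–E: √((-0.1125·111.32)² + (0.0304·105.69)²) = √(156.838052 + 10.323215) = 12.9291 km
D–F: √((-0.0774·111.32)² + (-0.0156·105.69)²) = √(74.238351 + 2.718423) = 8.7725 km
E–F: √((0.0351·111.32)² + (-0.0460·105.69)²) = √(15.267243 + 23.636516) = 6.2373 km
Closest pair: B–E at 3.7203 km.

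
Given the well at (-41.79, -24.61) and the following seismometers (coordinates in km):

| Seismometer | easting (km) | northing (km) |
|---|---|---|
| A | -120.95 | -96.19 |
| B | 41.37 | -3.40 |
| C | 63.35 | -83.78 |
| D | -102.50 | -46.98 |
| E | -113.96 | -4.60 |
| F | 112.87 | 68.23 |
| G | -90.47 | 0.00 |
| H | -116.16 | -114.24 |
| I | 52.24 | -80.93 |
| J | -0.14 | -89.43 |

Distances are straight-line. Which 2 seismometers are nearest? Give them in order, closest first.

Distances from (-41.79, -24.61):
A: √((-79.16)² + (-71.58)²) = √(6266.3056 + 5123.6964) = 106.72 km
B: √((83.16)² + (21.21)²) = √(6915.5856 + 449.8641) = 85.82 km
C: √((105.14)² + (-59.17)²) = √(11054.4196 + 3501.0889) = 120.65 km
D: √((-60.71)² + (-22.37)²) = √(3685.7041 + 500.4169) = 64.70 km
E: √((-72.17)² + (20.01)²) = √(5208.5089 + 400.4001) = 74.89 km
F: √((154.66)² + (92.84)²) = √(23919.7156 + 8619.2656) = 180.39 km
G: √((-48.68)² + (24.61)²) = √(2369.7424 + 605.6521) = 54.55 km
H: √((-74.37)² + (-89.63)²) = √(5530.8969 + 8033.5369) = 116.47 km
I: √((94.03)² + (-56.32)²) = √(8841.6409 + 3171.9424) = 109.61 km
J: √((41.65)² + (-64.82)²) = √(1734.7225 + 4201.6324) = 77.05 km
Sorted: G (54.55 km) < D (64.70 km) < E (74.89 km) < J (77.05 km) < …

G, D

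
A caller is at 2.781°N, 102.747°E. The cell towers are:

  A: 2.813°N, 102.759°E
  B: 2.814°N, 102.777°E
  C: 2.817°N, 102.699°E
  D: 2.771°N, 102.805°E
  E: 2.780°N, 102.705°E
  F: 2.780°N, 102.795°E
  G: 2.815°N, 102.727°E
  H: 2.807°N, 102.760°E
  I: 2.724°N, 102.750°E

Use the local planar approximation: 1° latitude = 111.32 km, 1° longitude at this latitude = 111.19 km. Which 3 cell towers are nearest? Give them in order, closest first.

H, A, G

Distances from 2.781°N, 102.747°E:
A: 3.804 km
B: 4.962 km
C: 6.674 km
D: 6.544 km
E: 4.671 km
F: 5.338 km
G: 4.390 km
H: 3.235 km
I: 6.354 km
Sorted: H (3.235 km) < A (3.804 km) < G (4.390 km) < E (4.671 km) < B (4.962 km) < …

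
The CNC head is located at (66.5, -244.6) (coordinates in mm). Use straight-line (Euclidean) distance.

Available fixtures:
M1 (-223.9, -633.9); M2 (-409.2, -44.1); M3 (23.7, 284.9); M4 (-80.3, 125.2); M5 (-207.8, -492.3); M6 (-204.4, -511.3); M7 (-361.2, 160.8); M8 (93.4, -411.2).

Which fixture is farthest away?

M7

Distances from (66.5, -244.6):
M1: 485.7 mm
M2: 516.2 mm
M3: 531.2 mm
M4: 397.9 mm
M5: 369.6 mm
M6: 380.2 mm
M7: 589.3 mm
M8: 168.8 mm
Maximum: M7 at 589.3 mm.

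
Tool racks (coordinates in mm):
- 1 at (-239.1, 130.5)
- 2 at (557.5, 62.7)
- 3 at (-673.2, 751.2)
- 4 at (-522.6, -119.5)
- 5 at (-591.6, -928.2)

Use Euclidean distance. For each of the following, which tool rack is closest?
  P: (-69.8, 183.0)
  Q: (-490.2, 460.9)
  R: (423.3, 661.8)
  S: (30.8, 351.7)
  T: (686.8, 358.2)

P→1; Q→3; R→2; S→1; T→2

P at (-69.8, 183.0):
  1: √((-169.3)² + (-52.5)²) = √(28662.490 + 2756.250) = 177.3 mm
  2: √((627.3)² + (-120.3)²) = √(393505.290 + 14472.090) = 638.7 mm
  3: √((-603.4)² + (568.2)²) = √(364091.560 + 322851.240) = 828.8 mm
  4: √((-452.8)² + (-302.5)²) = √(205027.840 + 91506.250) = 544.5 mm
  5: √((-521.8)² + (-1111.2)²) = √(272275.240 + 1234765.440) = 1227.6 mm
  → nearest: 1 (177.3 mm)
Q at (-490.2, 460.9):
  1: √((251.1)² + (-330.4)²) = √(63051.210 + 109164.160) = 415.0 mm
  2: √((1047.7)² + (-398.2)²) = √(1097675.290 + 158563.240) = 1120.8 mm
  3: √((-183.0)² + (290.3)²) = √(33489.000 + 84274.090) = 343.2 mm
  4: √((-32.4)² + (-580.4)²) = √(1049.760 + 336864.160) = 581.3 mm
  5: √((-101.4)² + (-1389.1)²) = √(10281.960 + 1929598.810) = 1392.8 mm
  → nearest: 3 (343.2 mm)
R at (423.3, 661.8):
  1: √((-662.4)² + (-531.3)²) = √(438773.760 + 282279.690) = 849.1 mm
  2: √((134.2)² + (-599.1)²) = √(18009.640 + 358920.810) = 613.9 mm
  3: √((-1096.5)² + (89.4)²) = √(1202312.250 + 7992.360) = 1100.1 mm
  4: √((-945.9)² + (-781.3)²) = √(894726.810 + 610429.690) = 1226.8 mm
  5: √((-1014.9)² + (-1590.0)²) = √(1030022.010 + 2528100.000) = 1886.3 mm
  → nearest: 2 (613.9 mm)
S at (30.8, 351.7):
  1: √((-269.9)² + (-221.2)²) = √(72846.010 + 48929.440) = 349.0 mm
  2: √((526.7)² + (-289.0)²) = √(277412.890 + 83521.000) = 600.8 mm
  3: √((-704.0)² + (399.5)²) = √(495616.000 + 159600.250) = 809.5 mm
  4: √((-553.4)² + (-471.2)²) = √(306251.560 + 222029.440) = 726.8 mm
  5: √((-622.4)² + (-1279.9)²) = √(387381.760 + 1638144.010) = 1423.2 mm
  → nearest: 1 (349.0 mm)
T at (686.8, 358.2):
  1: √((-925.9)² + (-227.7)²) = √(857290.810 + 51847.290) = 953.5 mm
  2: √((-129.3)² + (-295.5)²) = √(16718.490 + 87320.250) = 322.6 mm
  3: √((-1360.0)² + (393.0)²) = √(1849600.000 + 154449.000) = 1415.6 mm
  4: √((-1209.4)² + (-477.7)²) = √(1462648.360 + 228197.290) = 1300.3 mm
  5: √((-1278.4)² + (-1286.4)²) = √(1634306.560 + 1654824.960) = 1813.6 mm
  → nearest: 2 (322.6 mm)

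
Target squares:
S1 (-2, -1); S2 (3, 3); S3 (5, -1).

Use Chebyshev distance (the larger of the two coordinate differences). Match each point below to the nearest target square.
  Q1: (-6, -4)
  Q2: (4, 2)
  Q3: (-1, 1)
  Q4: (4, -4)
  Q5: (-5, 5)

Q1 at (-6, -4):
  S1: 4
  S2: 9
  S3: 11
  → nearest: S1 (4)
Q2 at (4, 2):
  S1: 6
  S2: 1
  S3: 3
  → nearest: S2 (1)
Q3 at (-1, 1):
  S1: 2
  S2: 4
  S3: 6
  → nearest: S1 (2)
Q4 at (4, -4):
  S1: 6
  S2: 7
  S3: 3
  → nearest: S3 (3)
Q5 at (-5, 5):
  S1: 6
  S2: 8
  S3: 10
  → nearest: S1 (6)

Q1→S1; Q2→S2; Q3→S1; Q4→S3; Q5→S1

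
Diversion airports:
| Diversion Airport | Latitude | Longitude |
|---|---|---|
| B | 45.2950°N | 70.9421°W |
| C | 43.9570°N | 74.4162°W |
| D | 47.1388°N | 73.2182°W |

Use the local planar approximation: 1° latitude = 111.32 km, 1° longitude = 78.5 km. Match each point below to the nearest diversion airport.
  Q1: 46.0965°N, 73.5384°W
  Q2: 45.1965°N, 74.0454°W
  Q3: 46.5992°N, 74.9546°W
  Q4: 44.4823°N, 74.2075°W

Q1 at 46.0965°N, 73.5384°W:
  B: 222.4839 km
  C: 247.9370 km
  D: 118.7202 km
  → nearest: D (118.7202 km)
Q2 at 45.1965°N, 74.0454°W:
  B: 243.8557 km
  C: 141.0179 km
  D: 225.7572 km
  → nearest: C (141.0179 km)
Q3 at 46.5992°N, 74.9546°W:
  B: 346.8306 km
  C: 297.1507 km
  D: 148.9560 km
  → nearest: D (148.9560 km)
Q4 at 44.4823°N, 74.2075°W:
  B: 271.8305 km
  C: 60.7280 km
  D: 305.7488 km
  → nearest: C (60.7280 km)

Q1→D; Q2→C; Q3→D; Q4→C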